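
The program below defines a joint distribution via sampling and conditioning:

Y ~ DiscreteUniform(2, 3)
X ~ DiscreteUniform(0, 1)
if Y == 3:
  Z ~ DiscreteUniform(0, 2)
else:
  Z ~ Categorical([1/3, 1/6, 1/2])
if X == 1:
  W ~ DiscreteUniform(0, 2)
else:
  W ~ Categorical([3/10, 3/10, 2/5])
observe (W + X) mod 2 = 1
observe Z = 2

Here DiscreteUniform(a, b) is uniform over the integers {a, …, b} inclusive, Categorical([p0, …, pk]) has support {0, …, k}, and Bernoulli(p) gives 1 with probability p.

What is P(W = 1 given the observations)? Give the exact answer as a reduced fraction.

Enumerate traces; 6 have nonzero weight after conditioning:
  (Y=2, X=0, Z=2, W=1) weight 3/80
  (Y=2, X=1, Z=2, W=0) weight 1/24
  (Y=2, X=1, Z=2, W=2) weight 1/24
  (Y=3, X=0, Z=2, W=1) weight 1/40
  (Y=3, X=1, Z=2, W=0) weight 1/36
  (Y=3, X=1, Z=2, W=2) weight 1/36
Group by W:
  weight(W=0) = 5/72
  weight(W=1) = 1/16
  weight(W=2) = 5/72
Total weight = 5/72 + 1/16 + 5/72 = 29/144
P(W=0 | obs) = 5/72 / 29/144 = 10/29
P(W=1 | obs) = 1/16 / 29/144 = 9/29
P(W=2 | obs) = 5/72 / 29/144 = 10/29

P(W = 1 | obs) = 9/29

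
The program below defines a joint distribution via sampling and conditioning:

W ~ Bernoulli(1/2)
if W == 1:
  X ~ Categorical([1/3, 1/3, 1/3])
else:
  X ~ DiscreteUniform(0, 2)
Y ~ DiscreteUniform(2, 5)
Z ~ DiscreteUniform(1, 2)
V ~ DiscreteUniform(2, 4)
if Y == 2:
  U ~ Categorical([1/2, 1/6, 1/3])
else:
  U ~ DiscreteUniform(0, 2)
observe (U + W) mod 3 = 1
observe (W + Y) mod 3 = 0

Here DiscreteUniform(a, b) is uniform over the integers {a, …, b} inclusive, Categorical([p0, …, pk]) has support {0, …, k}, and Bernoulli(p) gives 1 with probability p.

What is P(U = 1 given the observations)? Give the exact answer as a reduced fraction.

P(U = 1 | obs) = 2/7

Enumerate traces; 54 have nonzero weight after conditioning:
  (W=0, X=0, Y=3, Z=1, V=2, U=1) weight 1/432
  (W=0, X=0, Y=3, Z=1, V=3, U=1) weight 1/432
  (W=0, X=0, Y=3, Z=1, V=4, U=1) weight 1/432
  (W=0, X=0, Y=3, Z=2, V=2, U=1) weight 1/432
  (W=0, X=0, Y=3, Z=2, V=3, U=1) weight 1/432
  (W=0, X=0, Y=3, Z=2, V=4, U=1) weight 1/432
  (W=0, X=1, Y=3, Z=1, V=2, U=1) weight 1/432
  (W=0, X=1, Y=3, Z=1, V=3, U=1) weight 1/432
  (W=1, X=0, Y=2, Z=1, V=2, U=0) weight 1/288
  … 45 more
Group by U:
  weight(U=0) = 5/48
  weight(U=1) = 1/24
Total weight = 5/48 + 1/24 = 7/48
P(U=0 | obs) = 5/48 / 7/48 = 5/7
P(U=1 | obs) = 1/24 / 7/48 = 2/7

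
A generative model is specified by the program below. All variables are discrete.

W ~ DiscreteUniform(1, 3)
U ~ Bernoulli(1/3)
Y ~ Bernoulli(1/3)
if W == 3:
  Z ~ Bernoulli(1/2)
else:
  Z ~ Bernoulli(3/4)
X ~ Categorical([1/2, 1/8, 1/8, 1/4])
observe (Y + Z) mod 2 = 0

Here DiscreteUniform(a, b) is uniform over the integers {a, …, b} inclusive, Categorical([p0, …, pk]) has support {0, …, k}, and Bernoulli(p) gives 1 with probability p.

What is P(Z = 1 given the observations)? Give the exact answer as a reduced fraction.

P(Z = 1 | obs) = 1/2

Enumerate traces; 48 have nonzero weight after conditioning:
  (W=1, U=0, Y=0, Z=0, X=0) weight 1/54
  (W=1, U=0, Y=0, Z=0, X=1) weight 1/216
  (W=1, U=0, Y=0, Z=0, X=2) weight 1/216
  (W=1, U=0, Y=0, Z=0, X=3) weight 1/108
  (W=1, U=0, Y=1, Z=1, X=0) weight 1/36
  (W=1, U=0, Y=1, Z=1, X=1) weight 1/144
  (W=1, U=0, Y=1, Z=1, X=2) weight 1/144
  (W=1, U=0, Y=1, Z=1, X=3) weight 1/72
  … 40 more
Group by Z:
  weight(Z=0) = 2/9
  weight(Z=1) = 2/9
Total weight = 2/9 + 2/9 = 4/9
P(Z=0 | obs) = 2/9 / 4/9 = 1/2
P(Z=1 | obs) = 2/9 / 4/9 = 1/2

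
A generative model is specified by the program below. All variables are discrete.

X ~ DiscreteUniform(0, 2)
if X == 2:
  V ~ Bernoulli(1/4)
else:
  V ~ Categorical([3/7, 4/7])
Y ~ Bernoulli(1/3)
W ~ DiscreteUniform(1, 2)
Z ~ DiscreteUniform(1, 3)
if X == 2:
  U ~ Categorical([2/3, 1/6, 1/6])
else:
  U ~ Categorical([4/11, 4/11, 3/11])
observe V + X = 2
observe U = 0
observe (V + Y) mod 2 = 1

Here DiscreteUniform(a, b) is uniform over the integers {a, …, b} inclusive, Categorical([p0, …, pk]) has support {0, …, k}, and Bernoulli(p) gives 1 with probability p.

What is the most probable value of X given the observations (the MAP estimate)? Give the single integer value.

Enumerate traces; 12 have nonzero weight after conditioning:
  (X=1, V=1, Y=0, W=1, Z=1, U=0) weight 16/2079
  (X=1, V=1, Y=0, W=1, Z=2, U=0) weight 16/2079
  (X=1, V=1, Y=0, W=1, Z=3, U=0) weight 16/2079
  (X=1, V=1, Y=0, W=2, Z=1, U=0) weight 16/2079
  (X=1, V=1, Y=0, W=2, Z=2, U=0) weight 16/2079
  (X=1, V=1, Y=0, W=2, Z=3, U=0) weight 16/2079
  (X=2, V=0, Y=1, W=1, Z=1, U=0) weight 1/108
  (X=2, V=0, Y=1, W=1, Z=2, U=0) weight 1/108
  … 4 more
Group by X:
  weight(X=1) = 32/693
  weight(X=2) = 1/18
Total weight = 32/693 + 1/18 = 47/462
P(X=1 | obs) = 32/693 / 47/462 = 64/141
P(X=2 | obs) = 1/18 / 47/462 = 77/141
argmax = 2

argmax_v P(X = v | obs) = 2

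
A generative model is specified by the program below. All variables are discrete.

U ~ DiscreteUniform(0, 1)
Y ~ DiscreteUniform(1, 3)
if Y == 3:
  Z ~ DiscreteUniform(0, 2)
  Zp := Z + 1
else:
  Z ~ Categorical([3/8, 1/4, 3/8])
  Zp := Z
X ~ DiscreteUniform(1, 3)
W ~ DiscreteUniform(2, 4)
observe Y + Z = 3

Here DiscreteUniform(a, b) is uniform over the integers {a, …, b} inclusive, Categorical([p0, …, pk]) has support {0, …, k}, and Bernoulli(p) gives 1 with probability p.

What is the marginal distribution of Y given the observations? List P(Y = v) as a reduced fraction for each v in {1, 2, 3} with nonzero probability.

Enumerate traces; 54 have nonzero weight after conditioning:
  (U=0, Y=1, Z=2, X=1, W=2) weight 1/144
  (U=0, Y=1, Z=2, X=1, W=3) weight 1/144
  (U=0, Y=1, Z=2, X=1, W=4) weight 1/144
  (U=0, Y=1, Z=2, X=2, W=2) weight 1/144
  (U=0, Y=1, Z=2, X=2, W=3) weight 1/144
  (U=0, Y=1, Z=2, X=2, W=4) weight 1/144
  (U=0, Y=1, Z=2, X=3, W=2) weight 1/144
  (U=0, Y=1, Z=2, X=3, W=3) weight 1/144
  (U=0, Y=2, Z=1, X=1, W=2) weight 1/216
  (U=0, Y=3, Z=0, X=1, W=2) weight 1/162
  … 44 more
Group by Y:
  weight(Y=1) = 1/8
  weight(Y=2) = 1/12
  weight(Y=3) = 1/9
Total weight = 1/8 + 1/12 + 1/9 = 23/72
P(Y=1 | obs) = 1/8 / 23/72 = 9/23
P(Y=2 | obs) = 1/12 / 23/72 = 6/23
P(Y=3 | obs) = 1/9 / 23/72 = 8/23

P(Y=1) = 9/23, P(Y=2) = 6/23, P(Y=3) = 8/23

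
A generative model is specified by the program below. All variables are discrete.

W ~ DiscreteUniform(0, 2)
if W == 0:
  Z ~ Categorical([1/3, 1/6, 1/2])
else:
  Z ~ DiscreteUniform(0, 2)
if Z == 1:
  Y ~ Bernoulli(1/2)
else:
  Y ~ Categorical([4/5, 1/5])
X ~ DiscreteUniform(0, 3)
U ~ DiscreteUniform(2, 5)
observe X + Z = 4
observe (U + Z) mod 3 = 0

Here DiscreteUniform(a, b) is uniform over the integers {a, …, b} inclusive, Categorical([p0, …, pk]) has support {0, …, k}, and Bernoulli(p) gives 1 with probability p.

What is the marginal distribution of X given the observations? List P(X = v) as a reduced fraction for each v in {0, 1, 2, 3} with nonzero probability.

Enumerate traces; 18 have nonzero weight after conditioning:
  (W=0, Z=1, Y=0, X=3, U=2) weight 1/576
  (W=0, Z=1, Y=0, X=3, U=5) weight 1/576
  (W=0, Z=1, Y=1, X=3, U=2) weight 1/576
  (W=0, Z=1, Y=1, X=3, U=5) weight 1/576
  (W=0, Z=2, Y=0, X=2, U=4) weight 1/120
  (W=0, Z=2, Y=1, X=2, U=4) weight 1/480
  (W=1, Z=1, Y=0, X=3, U=2) weight 1/288
  (W=1, Z=1, Y=0, X=3, U=5) weight 1/288
  … 10 more
Group by X:
  weight(X=2) = 7/288
  weight(X=3) = 5/144
Total weight = 7/288 + 5/144 = 17/288
P(X=2 | obs) = 7/288 / 17/288 = 7/17
P(X=3 | obs) = 5/144 / 17/288 = 10/17

P(X=2) = 7/17, P(X=3) = 10/17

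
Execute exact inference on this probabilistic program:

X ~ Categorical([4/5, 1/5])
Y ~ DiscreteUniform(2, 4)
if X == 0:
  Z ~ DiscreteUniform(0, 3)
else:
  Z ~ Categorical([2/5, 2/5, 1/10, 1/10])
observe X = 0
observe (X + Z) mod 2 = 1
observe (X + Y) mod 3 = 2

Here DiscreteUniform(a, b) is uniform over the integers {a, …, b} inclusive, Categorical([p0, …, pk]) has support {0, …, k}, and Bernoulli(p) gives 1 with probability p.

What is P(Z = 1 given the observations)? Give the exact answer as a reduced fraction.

P(Z = 1 | obs) = 1/2

Enumerate traces; 2 have nonzero weight after conditioning:
  (X=0, Y=2, Z=1) weight 1/15
  (X=0, Y=2, Z=3) weight 1/15
Group by Z:
  weight(Z=1) = 1/15
  weight(Z=3) = 1/15
Total weight = 1/15 + 1/15 = 2/15
P(Z=1 | obs) = 1/15 / 2/15 = 1/2
P(Z=3 | obs) = 1/15 / 2/15 = 1/2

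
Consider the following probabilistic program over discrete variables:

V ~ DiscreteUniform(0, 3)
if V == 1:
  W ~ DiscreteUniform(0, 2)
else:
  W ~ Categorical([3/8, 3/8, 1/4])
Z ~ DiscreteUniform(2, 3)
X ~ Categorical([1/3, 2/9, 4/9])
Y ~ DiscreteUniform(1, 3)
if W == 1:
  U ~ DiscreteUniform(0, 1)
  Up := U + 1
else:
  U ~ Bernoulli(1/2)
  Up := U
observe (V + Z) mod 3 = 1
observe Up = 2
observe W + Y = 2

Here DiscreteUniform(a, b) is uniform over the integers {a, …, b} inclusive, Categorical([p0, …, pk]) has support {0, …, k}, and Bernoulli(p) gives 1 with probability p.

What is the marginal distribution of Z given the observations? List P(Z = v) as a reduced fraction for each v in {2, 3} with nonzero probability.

Enumerate traces; 6 have nonzero weight after conditioning:
  (V=1, W=1, Z=3, X=0, Y=1, U=1) weight 1/432
  (V=1, W=1, Z=3, X=1, Y=1, U=1) weight 1/648
  (V=1, W=1, Z=3, X=2, Y=1, U=1) weight 1/324
  (V=2, W=1, Z=2, X=0, Y=1, U=1) weight 1/384
  (V=2, W=1, Z=2, X=1, Y=1, U=1) weight 1/576
  (V=2, W=1, Z=2, X=2, Y=1, U=1) weight 1/288
Group by Z:
  weight(Z=2) = 1/128
  weight(Z=3) = 1/144
Total weight = 1/128 + 1/144 = 17/1152
P(Z=2 | obs) = 1/128 / 17/1152 = 9/17
P(Z=3 | obs) = 1/144 / 17/1152 = 8/17

P(Z=2) = 9/17, P(Z=3) = 8/17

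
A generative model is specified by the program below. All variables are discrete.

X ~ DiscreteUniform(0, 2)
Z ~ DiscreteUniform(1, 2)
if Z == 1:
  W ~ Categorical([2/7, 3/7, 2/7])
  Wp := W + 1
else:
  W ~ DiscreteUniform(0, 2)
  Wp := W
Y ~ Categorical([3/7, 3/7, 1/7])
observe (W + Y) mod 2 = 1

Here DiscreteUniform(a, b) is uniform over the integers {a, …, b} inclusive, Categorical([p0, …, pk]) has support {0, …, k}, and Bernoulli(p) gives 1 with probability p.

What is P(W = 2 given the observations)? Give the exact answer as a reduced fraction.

Enumerate traces; 24 have nonzero weight after conditioning:
  (X=0, Z=1, W=0, Y=1) weight 1/49
  (X=0, Z=1, W=1, Y=0) weight 3/98
  (X=0, Z=1, W=1, Y=2) weight 1/98
  (X=0, Z=1, W=2, Y=1) weight 1/49
  (X=0, Z=2, W=0, Y=1) weight 1/42
  (X=0, Z=2, W=1, Y=0) weight 1/42
  (X=0, Z=2, W=1, Y=2) weight 1/126
  (X=0, Z=2, W=2, Y=1) weight 1/42
  … 16 more
Group by W:
  weight(W=0) = 13/98
  weight(W=1) = 32/147
  weight(W=2) = 13/98
Total weight = 13/98 + 32/147 + 13/98 = 71/147
P(W=0 | obs) = 13/98 / 71/147 = 39/142
P(W=1 | obs) = 32/147 / 71/147 = 32/71
P(W=2 | obs) = 13/98 / 71/147 = 39/142

P(W = 2 | obs) = 39/142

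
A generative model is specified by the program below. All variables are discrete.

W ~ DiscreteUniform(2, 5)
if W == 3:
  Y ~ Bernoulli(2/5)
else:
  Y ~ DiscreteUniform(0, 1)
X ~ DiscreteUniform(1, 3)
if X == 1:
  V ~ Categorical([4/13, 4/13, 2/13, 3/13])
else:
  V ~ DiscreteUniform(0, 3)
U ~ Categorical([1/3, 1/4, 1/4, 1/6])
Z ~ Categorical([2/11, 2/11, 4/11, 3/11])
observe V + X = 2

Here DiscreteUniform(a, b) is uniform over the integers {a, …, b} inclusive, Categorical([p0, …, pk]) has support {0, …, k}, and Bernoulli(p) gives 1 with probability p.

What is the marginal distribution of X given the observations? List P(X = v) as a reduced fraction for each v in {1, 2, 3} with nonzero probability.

Enumerate traces; 256 have nonzero weight after conditioning:
  (W=2, Y=0, X=1, V=1, U=0, Z=0) weight 1/1287
  (W=2, Y=0, X=1, V=1, U=0, Z=1) weight 1/1287
  (W=2, Y=0, X=1, V=1, U=0, Z=2) weight 2/1287
  (W=2, Y=0, X=1, V=1, U=0, Z=3) weight 1/858
  (W=2, Y=0, X=1, V=1, U=1, Z=0) weight 1/1716
  (W=2, Y=0, X=1, V=1, U=1, Z=1) weight 1/1716
  (W=2, Y=0, X=1, V=1, U=1, Z=2) weight 1/858
  (W=2, Y=0, X=1, V=1, U=1, Z=3) weight 1/1144
  (W=2, Y=0, X=2, V=0, U=0, Z=0) weight 1/1584
  … 247 more
Group by X:
  weight(X=1) = 4/39
  weight(X=2) = 1/12
Total weight = 4/39 + 1/12 = 29/156
P(X=1 | obs) = 4/39 / 29/156 = 16/29
P(X=2 | obs) = 1/12 / 29/156 = 13/29

P(X=1) = 16/29, P(X=2) = 13/29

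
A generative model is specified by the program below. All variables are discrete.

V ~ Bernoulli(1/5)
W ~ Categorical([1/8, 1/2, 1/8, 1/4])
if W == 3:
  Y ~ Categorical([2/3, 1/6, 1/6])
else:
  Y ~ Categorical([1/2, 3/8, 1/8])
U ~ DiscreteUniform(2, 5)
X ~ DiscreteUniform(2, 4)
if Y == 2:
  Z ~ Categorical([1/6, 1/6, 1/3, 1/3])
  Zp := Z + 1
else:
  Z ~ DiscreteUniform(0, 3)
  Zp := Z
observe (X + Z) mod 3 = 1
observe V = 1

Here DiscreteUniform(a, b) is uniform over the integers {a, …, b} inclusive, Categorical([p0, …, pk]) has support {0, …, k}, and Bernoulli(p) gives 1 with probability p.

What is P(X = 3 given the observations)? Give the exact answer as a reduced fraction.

P(X = 3 | obs) = 275/1152

Enumerate traces; 192 have nonzero weight after conditioning:
  (V=1, W=0, Y=0, U=2, X=2, Z=2) weight 1/3840
  (V=1, W=0, Y=0, U=2, X=3, Z=1) weight 1/3840
  (V=1, W=0, Y=0, U=2, X=4, Z=0) weight 1/3840
  (V=1, W=0, Y=0, U=2, X=4, Z=3) weight 1/3840
  (V=1, W=0, Y=0, U=3, X=2, Z=2) weight 1/3840
  (V=1, W=0, Y=0, U=3, X=3, Z=1) weight 1/3840
  (V=1, W=0, Y=0, U=3, X=4, Z=0) weight 1/3840
  (V=1, W=0, Y=0, U=3, X=4, Z=3) weight 1/3840
  … 184 more
Group by X:
  weight(X=2) = 301/17280
  weight(X=3) = 55/3456
  weight(X=4) = 1/30
Total weight = 301/17280 + 55/3456 + 1/30 = 1/15
P(X=2 | obs) = 301/17280 / 1/15 = 301/1152
P(X=3 | obs) = 55/3456 / 1/15 = 275/1152
P(X=4 | obs) = 1/30 / 1/15 = 1/2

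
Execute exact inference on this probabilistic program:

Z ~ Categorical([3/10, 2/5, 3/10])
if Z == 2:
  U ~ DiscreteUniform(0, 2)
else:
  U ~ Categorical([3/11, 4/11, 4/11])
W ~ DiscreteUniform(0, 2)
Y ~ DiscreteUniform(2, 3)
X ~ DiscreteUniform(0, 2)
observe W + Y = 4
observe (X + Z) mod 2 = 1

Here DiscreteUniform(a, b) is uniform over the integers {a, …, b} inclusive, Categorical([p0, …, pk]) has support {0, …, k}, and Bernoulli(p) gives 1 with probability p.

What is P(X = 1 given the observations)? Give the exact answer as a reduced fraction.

P(X = 1 | obs) = 3/7

Enumerate traces; 24 have nonzero weight after conditioning:
  (Z=0, U=0, W=1, Y=3, X=1) weight 1/220
  (Z=0, U=0, W=2, Y=2, X=1) weight 1/220
  (Z=0, U=1, W=1, Y=3, X=1) weight 1/165
  (Z=0, U=1, W=2, Y=2, X=1) weight 1/165
  (Z=0, U=2, W=1, Y=3, X=1) weight 1/165
  (Z=0, U=2, W=2, Y=2, X=1) weight 1/165
  (Z=1, U=0, W=1, Y=3, X=0) weight 1/165
  (Z=1, U=0, W=1, Y=3, X=2) weight 1/165
  … 16 more
Group by X:
  weight(X=0) = 2/45
  weight(X=1) = 1/15
  weight(X=2) = 2/45
Total weight = 2/45 + 1/15 + 2/45 = 7/45
P(X=0 | obs) = 2/45 / 7/45 = 2/7
P(X=1 | obs) = 1/15 / 7/45 = 3/7
P(X=2 | obs) = 2/45 / 7/45 = 2/7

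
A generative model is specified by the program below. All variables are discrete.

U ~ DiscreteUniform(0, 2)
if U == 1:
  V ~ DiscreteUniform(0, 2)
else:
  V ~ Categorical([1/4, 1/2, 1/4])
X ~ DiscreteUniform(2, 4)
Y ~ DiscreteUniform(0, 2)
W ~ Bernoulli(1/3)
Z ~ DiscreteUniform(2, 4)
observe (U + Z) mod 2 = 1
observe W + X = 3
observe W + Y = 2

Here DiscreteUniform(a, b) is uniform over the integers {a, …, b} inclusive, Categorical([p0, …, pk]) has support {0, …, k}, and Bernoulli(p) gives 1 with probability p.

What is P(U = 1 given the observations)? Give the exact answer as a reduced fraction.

P(U = 1 | obs) = 1/2

Enumerate traces; 24 have nonzero weight after conditioning:
  (U=0, V=0, X=2, Y=1, W=1, Z=3) weight 1/972
  (U=0, V=0, X=3, Y=2, W=0, Z=3) weight 1/486
  (U=0, V=1, X=2, Y=1, W=1, Z=3) weight 1/486
  (U=0, V=1, X=3, Y=2, W=0, Z=3) weight 1/243
  (U=0, V=2, X=2, Y=1, W=1, Z=3) weight 1/972
  (U=0, V=2, X=3, Y=2, W=0, Z=3) weight 1/486
  (U=1, V=0, X=2, Y=1, W=1, Z=2) weight 1/729
  (U=1, V=0, X=2, Y=1, W=1, Z=4) weight 1/729
  (U=2, V=0, X=2, Y=1, W=1, Z=3) weight 1/972
  … 15 more
Group by U:
  weight(U=0) = 1/81
  weight(U=1) = 2/81
  weight(U=2) = 1/81
Total weight = 1/81 + 2/81 + 1/81 = 4/81
P(U=0 | obs) = 1/81 / 4/81 = 1/4
P(U=1 | obs) = 2/81 / 4/81 = 1/2
P(U=2 | obs) = 1/81 / 4/81 = 1/4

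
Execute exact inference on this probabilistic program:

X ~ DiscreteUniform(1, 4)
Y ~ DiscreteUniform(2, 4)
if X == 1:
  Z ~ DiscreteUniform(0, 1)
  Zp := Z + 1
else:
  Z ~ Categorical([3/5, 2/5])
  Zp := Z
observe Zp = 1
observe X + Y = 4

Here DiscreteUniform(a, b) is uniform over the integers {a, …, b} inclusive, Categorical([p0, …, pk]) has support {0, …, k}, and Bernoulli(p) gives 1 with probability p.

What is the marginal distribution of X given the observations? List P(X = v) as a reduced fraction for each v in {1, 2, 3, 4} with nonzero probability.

P(X=1) = 5/9, P(X=2) = 4/9

Enumerate traces; 2 have nonzero weight after conditioning:
  (X=1, Y=3, Z=0) weight 1/24
  (X=2, Y=2, Z=1) weight 1/30
Group by X:
  weight(X=1) = 1/24
  weight(X=2) = 1/30
Total weight = 1/24 + 1/30 = 3/40
P(X=1 | obs) = 1/24 / 3/40 = 5/9
P(X=2 | obs) = 1/30 / 3/40 = 4/9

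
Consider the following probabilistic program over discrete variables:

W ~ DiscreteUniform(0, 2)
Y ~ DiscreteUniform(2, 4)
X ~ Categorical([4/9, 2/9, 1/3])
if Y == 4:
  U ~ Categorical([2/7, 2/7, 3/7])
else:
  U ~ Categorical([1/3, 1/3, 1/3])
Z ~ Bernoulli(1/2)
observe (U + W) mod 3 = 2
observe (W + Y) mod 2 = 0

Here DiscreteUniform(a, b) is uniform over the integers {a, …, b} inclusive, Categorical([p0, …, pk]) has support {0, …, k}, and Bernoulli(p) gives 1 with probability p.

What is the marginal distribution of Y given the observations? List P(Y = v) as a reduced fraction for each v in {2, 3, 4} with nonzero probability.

P(Y=2) = 7/18, P(Y=3) = 7/36, P(Y=4) = 5/12

Enumerate traces; 30 have nonzero weight after conditioning:
  (W=0, Y=2, X=0, U=2, Z=0) weight 2/243
  (W=0, Y=2, X=0, U=2, Z=1) weight 2/243
  (W=0, Y=2, X=1, U=2, Z=0) weight 1/243
  (W=0, Y=2, X=1, U=2, Z=1) weight 1/243
  (W=0, Y=2, X=2, U=2, Z=0) weight 1/162
  (W=0, Y=2, X=2, U=2, Z=1) weight 1/162
  (W=0, Y=4, X=0, U=2, Z=0) weight 2/189
  (W=0, Y=4, X=0, U=2, Z=1) weight 2/189
  (W=1, Y=3, X=0, U=1, Z=0) weight 2/243
  … 21 more
Group by Y:
  weight(Y=2) = 2/27
  weight(Y=3) = 1/27
  weight(Y=4) = 5/63
Total weight = 2/27 + 1/27 + 5/63 = 4/21
P(Y=2 | obs) = 2/27 / 4/21 = 7/18
P(Y=3 | obs) = 1/27 / 4/21 = 7/36
P(Y=4 | obs) = 5/63 / 4/21 = 5/12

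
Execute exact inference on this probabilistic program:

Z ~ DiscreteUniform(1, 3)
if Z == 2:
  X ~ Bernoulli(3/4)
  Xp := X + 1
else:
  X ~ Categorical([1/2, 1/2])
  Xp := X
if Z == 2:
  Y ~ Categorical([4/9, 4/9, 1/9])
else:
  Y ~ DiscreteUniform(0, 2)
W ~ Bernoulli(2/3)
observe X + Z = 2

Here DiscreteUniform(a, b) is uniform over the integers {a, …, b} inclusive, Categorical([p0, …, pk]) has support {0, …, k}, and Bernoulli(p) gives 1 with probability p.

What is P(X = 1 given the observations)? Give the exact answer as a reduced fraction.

P(X = 1 | obs) = 2/3

Enumerate traces; 12 have nonzero weight after conditioning:
  (Z=1, X=1, Y=0, W=0) weight 1/54
  (Z=1, X=1, Y=0, W=1) weight 1/27
  (Z=1, X=1, Y=1, W=0) weight 1/54
  (Z=1, X=1, Y=1, W=1) weight 1/27
  (Z=1, X=1, Y=2, W=0) weight 1/54
  (Z=1, X=1, Y=2, W=1) weight 1/27
  (Z=2, X=0, Y=0, W=0) weight 1/81
  (Z=2, X=0, Y=0, W=1) weight 2/81
  … 4 more
Group by X:
  weight(X=0) = 1/12
  weight(X=1) = 1/6
Total weight = 1/12 + 1/6 = 1/4
P(X=0 | obs) = 1/12 / 1/4 = 1/3
P(X=1 | obs) = 1/6 / 1/4 = 2/3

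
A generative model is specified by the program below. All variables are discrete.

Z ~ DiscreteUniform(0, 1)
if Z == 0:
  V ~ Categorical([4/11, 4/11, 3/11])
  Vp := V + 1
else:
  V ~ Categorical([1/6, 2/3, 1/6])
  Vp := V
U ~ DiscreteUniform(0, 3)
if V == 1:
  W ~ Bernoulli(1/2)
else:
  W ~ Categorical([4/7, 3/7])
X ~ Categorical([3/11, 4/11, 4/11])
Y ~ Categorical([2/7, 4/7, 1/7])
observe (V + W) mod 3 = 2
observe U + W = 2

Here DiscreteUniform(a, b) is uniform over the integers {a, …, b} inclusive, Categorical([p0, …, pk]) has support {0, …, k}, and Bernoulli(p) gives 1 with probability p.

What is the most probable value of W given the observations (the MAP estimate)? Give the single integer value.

Enumerate traces; 36 have nonzero weight after conditioning:
  (Z=0, V=1, U=1, W=1, X=0, Y=0) weight 3/1694
  (Z=0, V=1, U=1, W=1, X=0, Y=1) weight 3/847
  (Z=0, V=1, U=1, W=1, X=0, Y=2) weight 3/3388
  (Z=0, V=1, U=1, W=1, X=1, Y=0) weight 2/847
  (Z=0, V=1, U=1, W=1, X=1, Y=1) weight 4/847
  (Z=0, V=1, U=1, W=1, X=1, Y=2) weight 1/847
  (Z=0, V=1, U=1, W=1, X=2, Y=0) weight 2/847
  (Z=0, V=1, U=1, W=1, X=2, Y=1) weight 4/847
  (Z=0, V=2, U=2, W=0, X=0, Y=0) weight 9/5929
  … 27 more
Group by W:
  weight(W=0) = 29/924
  weight(W=1) = 17/264
Total weight = 29/924 + 17/264 = 59/616
P(W=0 | obs) = 29/924 / 59/616 = 58/177
P(W=1 | obs) = 17/264 / 59/616 = 119/177
argmax = 1

argmax_v P(W = v | obs) = 1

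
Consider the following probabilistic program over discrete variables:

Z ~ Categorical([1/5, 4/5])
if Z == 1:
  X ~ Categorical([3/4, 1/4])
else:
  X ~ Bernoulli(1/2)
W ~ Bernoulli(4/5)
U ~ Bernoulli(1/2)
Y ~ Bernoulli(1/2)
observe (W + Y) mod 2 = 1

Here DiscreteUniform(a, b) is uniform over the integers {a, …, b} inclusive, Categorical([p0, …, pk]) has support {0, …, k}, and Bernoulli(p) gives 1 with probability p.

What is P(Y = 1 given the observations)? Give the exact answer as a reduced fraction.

P(Y = 1 | obs) = 1/5

Enumerate traces; 16 have nonzero weight after conditioning:
  (Z=0, X=0, W=0, U=0, Y=1) weight 1/200
  (Z=0, X=0, W=0, U=1, Y=1) weight 1/200
  (Z=0, X=0, W=1, U=0, Y=0) weight 1/50
  (Z=0, X=0, W=1, U=1, Y=0) weight 1/50
  (Z=0, X=1, W=0, U=0, Y=1) weight 1/200
  (Z=0, X=1, W=0, U=1, Y=1) weight 1/200
  (Z=0, X=1, W=1, U=0, Y=0) weight 1/50
  (Z=0, X=1, W=1, U=1, Y=0) weight 1/50
  … 8 more
Group by Y:
  weight(Y=0) = 2/5
  weight(Y=1) = 1/10
Total weight = 2/5 + 1/10 = 1/2
P(Y=0 | obs) = 2/5 / 1/2 = 4/5
P(Y=1 | obs) = 1/10 / 1/2 = 1/5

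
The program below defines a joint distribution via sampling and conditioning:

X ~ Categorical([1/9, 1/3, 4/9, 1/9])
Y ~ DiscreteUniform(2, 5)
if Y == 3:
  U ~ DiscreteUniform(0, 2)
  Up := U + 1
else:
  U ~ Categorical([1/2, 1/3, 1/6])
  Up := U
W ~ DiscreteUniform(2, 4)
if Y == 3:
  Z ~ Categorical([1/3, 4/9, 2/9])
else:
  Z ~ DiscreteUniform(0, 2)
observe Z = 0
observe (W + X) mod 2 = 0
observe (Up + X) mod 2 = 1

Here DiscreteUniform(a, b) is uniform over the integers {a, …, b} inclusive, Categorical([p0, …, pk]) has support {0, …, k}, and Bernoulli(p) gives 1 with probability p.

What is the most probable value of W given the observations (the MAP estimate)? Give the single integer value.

Enumerate traces; 34 have nonzero weight after conditioning:
  (X=0, Y=2, U=1, W=2, Z=0) weight 1/972
  (X=0, Y=2, U=1, W=4, Z=0) weight 1/972
  (X=0, Y=3, U=0, W=2, Z=0) weight 1/972
  (X=0, Y=3, U=0, W=4, Z=0) weight 1/972
  (X=0, Y=3, U=2, W=2, Z=0) weight 1/972
  (X=0, Y=3, U=2, W=4, Z=0) weight 1/972
  (X=0, Y=4, U=1, W=2, Z=0) weight 1/972
  (X=0, Y=4, U=1, W=4, Z=0) weight 1/972
  (X=1, Y=2, U=0, W=3, Z=0) weight 1/216
  … 25 more
Group by W:
  weight(W=2) = 25/972
  weight(W=3) = 7/243
  weight(W=4) = 25/972
Total weight = 25/972 + 7/243 + 25/972 = 13/162
P(W=2 | obs) = 25/972 / 13/162 = 25/78
P(W=3 | obs) = 7/243 / 13/162 = 14/39
P(W=4 | obs) = 25/972 / 13/162 = 25/78
argmax = 3

argmax_v P(W = v | obs) = 3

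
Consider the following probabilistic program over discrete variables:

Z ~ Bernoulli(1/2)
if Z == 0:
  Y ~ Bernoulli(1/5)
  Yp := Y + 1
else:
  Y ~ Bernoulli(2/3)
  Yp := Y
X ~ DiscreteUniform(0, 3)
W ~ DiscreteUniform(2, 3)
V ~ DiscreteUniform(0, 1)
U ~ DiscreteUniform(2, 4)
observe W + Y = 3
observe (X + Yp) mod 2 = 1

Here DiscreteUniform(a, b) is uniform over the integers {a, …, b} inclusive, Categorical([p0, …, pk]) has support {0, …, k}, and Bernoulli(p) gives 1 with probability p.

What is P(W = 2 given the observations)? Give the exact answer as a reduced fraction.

Enumerate traces; 48 have nonzero weight after conditioning:
  (Z=0, Y=0, X=0, W=3, V=0, U=2) weight 1/120
  (Z=0, Y=0, X=0, W=3, V=0, U=3) weight 1/120
  (Z=0, Y=0, X=0, W=3, V=0, U=4) weight 1/120
  (Z=0, Y=0, X=0, W=3, V=1, U=2) weight 1/120
  (Z=0, Y=0, X=0, W=3, V=1, U=3) weight 1/120
  (Z=0, Y=0, X=0, W=3, V=1, U=4) weight 1/120
  (Z=0, Y=0, X=2, W=3, V=0, U=2) weight 1/120
  (Z=0, Y=0, X=2, W=3, V=0, U=3) weight 1/120
  (Z=0, Y=1, X=1, W=2, V=0, U=2) weight 1/480
  … 39 more
Group by W:
  weight(W=2) = 13/120
  weight(W=3) = 17/120
Total weight = 13/120 + 17/120 = 1/4
P(W=2 | obs) = 13/120 / 1/4 = 13/30
P(W=3 | obs) = 17/120 / 1/4 = 17/30

P(W = 2 | obs) = 13/30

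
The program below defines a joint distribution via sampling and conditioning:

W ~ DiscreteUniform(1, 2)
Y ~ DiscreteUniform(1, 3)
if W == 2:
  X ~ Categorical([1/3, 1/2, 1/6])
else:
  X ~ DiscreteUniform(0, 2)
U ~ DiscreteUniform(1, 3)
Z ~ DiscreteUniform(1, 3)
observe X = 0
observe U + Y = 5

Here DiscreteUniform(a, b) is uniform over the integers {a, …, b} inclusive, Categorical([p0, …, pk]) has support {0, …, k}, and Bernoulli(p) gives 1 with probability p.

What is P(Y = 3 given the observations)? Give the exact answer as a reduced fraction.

P(Y = 3 | obs) = 1/2

Enumerate traces; 12 have nonzero weight after conditioning:
  (W=1, Y=2, X=0, U=3, Z=1) weight 1/162
  (W=1, Y=2, X=0, U=3, Z=2) weight 1/162
  (W=1, Y=2, X=0, U=3, Z=3) weight 1/162
  (W=1, Y=3, X=0, U=2, Z=1) weight 1/162
  (W=1, Y=3, X=0, U=2, Z=2) weight 1/162
  (W=1, Y=3, X=0, U=2, Z=3) weight 1/162
  (W=2, Y=2, X=0, U=3, Z=1) weight 1/162
  (W=2, Y=2, X=0, U=3, Z=2) weight 1/162
  … 4 more
Group by Y:
  weight(Y=2) = 1/27
  weight(Y=3) = 1/27
Total weight = 1/27 + 1/27 = 2/27
P(Y=2 | obs) = 1/27 / 2/27 = 1/2
P(Y=3 | obs) = 1/27 / 2/27 = 1/2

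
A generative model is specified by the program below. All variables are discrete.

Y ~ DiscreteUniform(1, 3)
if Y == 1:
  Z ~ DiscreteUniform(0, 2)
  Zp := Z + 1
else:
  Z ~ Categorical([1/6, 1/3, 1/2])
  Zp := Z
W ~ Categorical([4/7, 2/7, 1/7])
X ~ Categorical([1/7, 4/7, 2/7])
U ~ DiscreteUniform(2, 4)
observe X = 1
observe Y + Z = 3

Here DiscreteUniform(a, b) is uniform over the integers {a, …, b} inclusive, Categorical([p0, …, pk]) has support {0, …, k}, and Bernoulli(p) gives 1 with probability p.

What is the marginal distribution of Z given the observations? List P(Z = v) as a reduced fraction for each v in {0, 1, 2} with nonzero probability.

Enumerate traces; 27 have nonzero weight after conditioning:
  (Y=1, Z=2, W=0, X=1, U=2) weight 16/1323
  (Y=1, Z=2, W=0, X=1, U=3) weight 16/1323
  (Y=1, Z=2, W=0, X=1, U=4) weight 16/1323
  (Y=1, Z=2, W=1, X=1, U=2) weight 8/1323
  (Y=1, Z=2, W=1, X=1, U=3) weight 8/1323
  (Y=1, Z=2, W=1, X=1, U=4) weight 8/1323
  (Y=1, Z=2, W=2, X=1, U=2) weight 4/1323
  (Y=1, Z=2, W=2, X=1, U=3) weight 4/1323
  (Y=2, Z=1, W=0, X=1, U=2) weight 16/1323
  (Y=3, Z=0, W=0, X=1, U=2) weight 8/1323
  … 17 more
Group by Z:
  weight(Z=0) = 2/63
  weight(Z=1) = 4/63
  weight(Z=2) = 4/63
Total weight = 2/63 + 4/63 + 4/63 = 10/63
P(Z=0 | obs) = 2/63 / 10/63 = 1/5
P(Z=1 | obs) = 4/63 / 10/63 = 2/5
P(Z=2 | obs) = 4/63 / 10/63 = 2/5

P(Z=0) = 1/5, P(Z=1) = 2/5, P(Z=2) = 2/5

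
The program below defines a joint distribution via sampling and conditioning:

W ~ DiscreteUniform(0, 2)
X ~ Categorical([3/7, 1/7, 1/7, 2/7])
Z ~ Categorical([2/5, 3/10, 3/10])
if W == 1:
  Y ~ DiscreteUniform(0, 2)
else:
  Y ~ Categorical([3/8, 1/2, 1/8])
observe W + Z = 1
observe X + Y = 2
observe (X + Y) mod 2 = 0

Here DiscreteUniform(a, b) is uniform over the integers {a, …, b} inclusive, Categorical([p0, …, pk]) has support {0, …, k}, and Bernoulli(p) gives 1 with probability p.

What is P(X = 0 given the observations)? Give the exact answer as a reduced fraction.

Enumerate traces; 6 have nonzero weight after conditioning:
  (W=0, X=0, Z=1, Y=2) weight 3/560
  (W=0, X=1, Z=1, Y=1) weight 1/140
  (W=0, X=2, Z=1, Y=0) weight 3/560
  (W=1, X=0, Z=0, Y=2) weight 2/105
  (W=1, X=1, Z=0, Y=1) weight 2/315
  (W=1, X=2, Z=0, Y=0) weight 2/315
Group by X:
  weight(X=0) = 41/1680
  weight(X=1) = 17/1260
  weight(X=2) = 59/5040
Total weight = 41/1680 + 17/1260 + 59/5040 = 25/504
P(X=0 | obs) = 41/1680 / 25/504 = 123/250
P(X=1 | obs) = 17/1260 / 25/504 = 34/125
P(X=2 | obs) = 59/5040 / 25/504 = 59/250

P(X = 0 | obs) = 123/250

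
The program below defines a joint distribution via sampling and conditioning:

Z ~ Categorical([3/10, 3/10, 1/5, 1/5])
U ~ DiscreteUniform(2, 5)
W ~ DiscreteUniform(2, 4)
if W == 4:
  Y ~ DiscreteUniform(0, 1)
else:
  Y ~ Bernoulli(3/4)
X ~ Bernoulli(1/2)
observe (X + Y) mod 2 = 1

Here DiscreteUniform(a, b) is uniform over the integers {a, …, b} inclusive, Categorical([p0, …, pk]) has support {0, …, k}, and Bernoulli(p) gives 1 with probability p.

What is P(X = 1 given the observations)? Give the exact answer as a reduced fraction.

P(X = 1 | obs) = 1/3

Enumerate traces; 96 have nonzero weight after conditioning:
  (Z=0, U=2, W=2, Y=0, X=1) weight 1/320
  (Z=0, U=2, W=2, Y=1, X=0) weight 3/320
  (Z=0, U=2, W=3, Y=0, X=1) weight 1/320
  (Z=0, U=2, W=3, Y=1, X=0) weight 3/320
  (Z=0, U=2, W=4, Y=0, X=1) weight 1/160
  (Z=0, U=2, W=4, Y=1, X=0) weight 1/160
  (Z=0, U=3, W=2, Y=0, X=1) weight 1/320
  (Z=0, U=3, W=2, Y=1, X=0) weight 3/320
  … 88 more
Group by X:
  weight(X=0) = 1/3
  weight(X=1) = 1/6
Total weight = 1/3 + 1/6 = 1/2
P(X=0 | obs) = 1/3 / 1/2 = 2/3
P(X=1 | obs) = 1/6 / 1/2 = 1/3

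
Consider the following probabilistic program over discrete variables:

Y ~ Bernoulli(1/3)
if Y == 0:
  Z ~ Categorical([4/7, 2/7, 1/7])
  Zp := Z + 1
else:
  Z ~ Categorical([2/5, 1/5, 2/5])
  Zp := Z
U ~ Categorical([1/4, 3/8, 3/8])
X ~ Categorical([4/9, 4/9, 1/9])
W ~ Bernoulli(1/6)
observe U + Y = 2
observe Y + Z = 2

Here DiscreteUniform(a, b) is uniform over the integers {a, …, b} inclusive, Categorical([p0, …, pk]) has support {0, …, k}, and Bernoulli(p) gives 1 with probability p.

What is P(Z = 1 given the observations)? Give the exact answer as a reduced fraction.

Enumerate traces; 12 have nonzero weight after conditioning:
  (Y=0, Z=2, U=2, X=0, W=0) weight 5/378
  (Y=0, Z=2, U=2, X=0, W=1) weight 1/378
  (Y=0, Z=2, U=2, X=1, W=0) weight 5/378
  (Y=0, Z=2, U=2, X=1, W=1) weight 1/378
  (Y=0, Z=2, U=2, X=2, W=0) weight 5/1512
  (Y=0, Z=2, U=2, X=2, W=1) weight 1/1512
  (Y=1, Z=1, U=1, X=0, W=0) weight 1/108
  (Y=1, Z=1, U=1, X=0, W=1) weight 1/540
  … 4 more
Group by Z:
  weight(Z=1) = 1/40
  weight(Z=2) = 1/28
Total weight = 1/40 + 1/28 = 17/280
P(Z=1 | obs) = 1/40 / 17/280 = 7/17
P(Z=2 | obs) = 1/28 / 17/280 = 10/17

P(Z = 1 | obs) = 7/17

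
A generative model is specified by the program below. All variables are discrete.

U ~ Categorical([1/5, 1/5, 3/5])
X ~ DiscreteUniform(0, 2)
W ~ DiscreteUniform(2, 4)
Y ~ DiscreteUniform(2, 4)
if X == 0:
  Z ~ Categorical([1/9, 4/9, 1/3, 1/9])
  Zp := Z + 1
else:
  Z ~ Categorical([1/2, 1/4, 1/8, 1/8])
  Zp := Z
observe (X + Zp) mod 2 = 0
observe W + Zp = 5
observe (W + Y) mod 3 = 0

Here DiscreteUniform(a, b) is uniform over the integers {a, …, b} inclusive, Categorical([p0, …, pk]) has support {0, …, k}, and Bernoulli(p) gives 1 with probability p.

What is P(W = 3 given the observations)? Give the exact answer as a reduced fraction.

Enumerate traces; 12 have nonzero weight after conditioning:
  (U=0, X=0, W=3, Y=3, Z=1) weight 4/1215
  (U=0, X=1, W=2, Y=4, Z=3) weight 1/1080
  (U=0, X=1, W=4, Y=2, Z=1) weight 1/540
  (U=0, X=2, W=3, Y=3, Z=2) weight 1/1080
  (U=1, X=0, W=3, Y=3, Z=1) weight 4/1215
  (U=1, X=1, W=2, Y=4, Z=3) weight 1/1080
  (U=1, X=1, W=4, Y=2, Z=1) weight 1/540
  (U=1, X=2, W=3, Y=3, Z=2) weight 1/1080
  … 4 more
Group by W:
  weight(W=2) = 1/216
  weight(W=3) = 41/1944
  weight(W=4) = 1/108
Total weight = 1/216 + 41/1944 + 1/108 = 17/486
P(W=2 | obs) = 1/216 / 17/486 = 9/68
P(W=3 | obs) = 41/1944 / 17/486 = 41/68
P(W=4 | obs) = 1/108 / 17/486 = 9/34

P(W = 3 | obs) = 41/68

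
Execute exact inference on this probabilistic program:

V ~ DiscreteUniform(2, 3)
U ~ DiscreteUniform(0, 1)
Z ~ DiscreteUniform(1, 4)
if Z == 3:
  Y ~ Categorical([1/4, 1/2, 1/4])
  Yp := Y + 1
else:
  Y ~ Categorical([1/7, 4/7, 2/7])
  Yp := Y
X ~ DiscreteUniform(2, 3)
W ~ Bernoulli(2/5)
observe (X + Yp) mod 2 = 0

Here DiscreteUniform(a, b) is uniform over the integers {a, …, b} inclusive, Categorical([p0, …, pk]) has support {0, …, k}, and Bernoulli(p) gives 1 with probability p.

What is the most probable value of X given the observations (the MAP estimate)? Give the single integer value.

argmax_v P(X = v | obs) = 3

Enumerate traces; 96 have nonzero weight after conditioning:
  (V=2, U=0, Z=1, Y=0, X=2, W=0) weight 3/1120
  (V=2, U=0, Z=1, Y=0, X=2, W=1) weight 1/560
  (V=2, U=0, Z=1, Y=1, X=3, W=0) weight 3/280
  (V=2, U=0, Z=1, Y=1, X=3, W=1) weight 1/140
  (V=2, U=0, Z=1, Y=2, X=2, W=0) weight 3/560
  (V=2, U=0, Z=1, Y=2, X=2, W=1) weight 1/280
  (V=2, U=0, Z=2, Y=0, X=2, W=0) weight 3/1120
  (V=2, U=0, Z=2, Y=0, X=2, W=1) weight 1/560
  … 88 more
Group by X:
  weight(X=2) = 25/112
  weight(X=3) = 31/112
Total weight = 25/112 + 31/112 = 1/2
P(X=2 | obs) = 25/112 / 1/2 = 25/56
P(X=3 | obs) = 31/112 / 1/2 = 31/56
argmax = 3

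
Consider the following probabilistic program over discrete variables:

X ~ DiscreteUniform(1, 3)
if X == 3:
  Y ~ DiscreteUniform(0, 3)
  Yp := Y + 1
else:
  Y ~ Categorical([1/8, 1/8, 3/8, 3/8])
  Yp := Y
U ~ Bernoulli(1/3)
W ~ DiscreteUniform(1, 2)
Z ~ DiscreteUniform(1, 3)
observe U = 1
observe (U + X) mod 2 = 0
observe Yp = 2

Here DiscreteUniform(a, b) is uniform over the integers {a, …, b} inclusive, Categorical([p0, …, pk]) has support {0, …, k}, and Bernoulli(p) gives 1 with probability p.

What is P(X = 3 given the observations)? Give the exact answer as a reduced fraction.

P(X = 3 | obs) = 2/5

Enumerate traces; 12 have nonzero weight after conditioning:
  (X=1, Y=2, U=1, W=1, Z=1) weight 1/144
  (X=1, Y=2, U=1, W=1, Z=2) weight 1/144
  (X=1, Y=2, U=1, W=1, Z=3) weight 1/144
  (X=1, Y=2, U=1, W=2, Z=1) weight 1/144
  (X=1, Y=2, U=1, W=2, Z=2) weight 1/144
  (X=1, Y=2, U=1, W=2, Z=3) weight 1/144
  (X=3, Y=1, U=1, W=1, Z=1) weight 1/216
  (X=3, Y=1, U=1, W=1, Z=2) weight 1/216
  … 4 more
Group by X:
  weight(X=1) = 1/24
  weight(X=3) = 1/36
Total weight = 1/24 + 1/36 = 5/72
P(X=1 | obs) = 1/24 / 5/72 = 3/5
P(X=3 | obs) = 1/36 / 5/72 = 2/5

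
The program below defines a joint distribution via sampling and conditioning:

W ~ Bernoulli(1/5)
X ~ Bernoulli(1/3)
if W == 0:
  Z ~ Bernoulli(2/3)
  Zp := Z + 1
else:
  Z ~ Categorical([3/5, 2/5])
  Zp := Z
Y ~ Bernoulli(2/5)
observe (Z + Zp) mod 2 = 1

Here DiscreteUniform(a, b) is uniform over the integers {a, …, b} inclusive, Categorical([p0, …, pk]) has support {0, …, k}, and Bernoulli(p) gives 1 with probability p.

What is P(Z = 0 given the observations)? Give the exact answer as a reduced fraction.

P(Z = 0 | obs) = 1/3

Enumerate traces; 8 have nonzero weight after conditioning:
  (W=0, X=0, Z=0, Y=0) weight 8/75
  (W=0, X=0, Z=0, Y=1) weight 16/225
  (W=0, X=0, Z=1, Y=0) weight 16/75
  (W=0, X=0, Z=1, Y=1) weight 32/225
  (W=0, X=1, Z=0, Y=0) weight 4/75
  (W=0, X=1, Z=0, Y=1) weight 8/225
  (W=0, X=1, Z=1, Y=0) weight 8/75
  (W=0, X=1, Z=1, Y=1) weight 16/225
Group by Z:
  weight(Z=0) = 4/15
  weight(Z=1) = 8/15
Total weight = 4/15 + 8/15 = 4/5
P(Z=0 | obs) = 4/15 / 4/5 = 1/3
P(Z=1 | obs) = 8/15 / 4/5 = 2/3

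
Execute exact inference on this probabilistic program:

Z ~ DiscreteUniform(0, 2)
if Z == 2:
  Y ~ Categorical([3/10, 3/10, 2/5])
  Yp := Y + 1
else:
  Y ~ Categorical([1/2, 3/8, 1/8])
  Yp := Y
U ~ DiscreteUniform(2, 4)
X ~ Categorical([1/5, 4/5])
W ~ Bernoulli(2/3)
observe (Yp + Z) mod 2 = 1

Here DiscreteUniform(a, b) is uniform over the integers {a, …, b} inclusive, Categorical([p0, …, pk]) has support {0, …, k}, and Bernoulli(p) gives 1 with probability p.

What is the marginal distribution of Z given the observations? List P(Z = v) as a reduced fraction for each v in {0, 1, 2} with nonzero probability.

Enumerate traces; 60 have nonzero weight after conditioning:
  (Z=0, Y=1, U=2, X=0, W=0) weight 1/360
  (Z=0, Y=1, U=2, X=0, W=1) weight 1/180
  (Z=0, Y=1, U=2, X=1, W=0) weight 1/90
  (Z=0, Y=1, U=2, X=1, W=1) weight 1/45
  (Z=0, Y=1, U=3, X=0, W=0) weight 1/360
  (Z=0, Y=1, U=3, X=0, W=1) weight 1/180
  (Z=0, Y=1, U=3, X=1, W=0) weight 1/90
  (Z=0, Y=1, U=3, X=1, W=1) weight 1/45
  (Z=1, Y=0, U=2, X=0, W=0) weight 1/270
  (Z=2, Y=0, U=2, X=0, W=0) weight 1/450
  … 50 more
Group by Z:
  weight(Z=0) = 1/8
  weight(Z=1) = 5/24
  weight(Z=2) = 7/30
Total weight = 1/8 + 5/24 + 7/30 = 17/30
P(Z=0 | obs) = 1/8 / 17/30 = 15/68
P(Z=1 | obs) = 5/24 / 17/30 = 25/68
P(Z=2 | obs) = 7/30 / 17/30 = 7/17

P(Z=0) = 15/68, P(Z=1) = 25/68, P(Z=2) = 7/17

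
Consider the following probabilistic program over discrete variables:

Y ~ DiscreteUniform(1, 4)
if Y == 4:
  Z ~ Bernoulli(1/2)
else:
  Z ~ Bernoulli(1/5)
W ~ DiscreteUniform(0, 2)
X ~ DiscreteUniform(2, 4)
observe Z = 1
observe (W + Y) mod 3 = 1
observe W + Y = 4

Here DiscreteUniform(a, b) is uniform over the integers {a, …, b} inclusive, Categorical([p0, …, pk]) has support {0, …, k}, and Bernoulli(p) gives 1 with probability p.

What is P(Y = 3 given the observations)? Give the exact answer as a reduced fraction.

Enumerate traces; 9 have nonzero weight after conditioning:
  (Y=2, Z=1, W=2, X=2) weight 1/180
  (Y=2, Z=1, W=2, X=3) weight 1/180
  (Y=2, Z=1, W=2, X=4) weight 1/180
  (Y=3, Z=1, W=1, X=2) weight 1/180
  (Y=3, Z=1, W=1, X=3) weight 1/180
  (Y=3, Z=1, W=1, X=4) weight 1/180
  (Y=4, Z=1, W=0, X=2) weight 1/72
  (Y=4, Z=1, W=0, X=3) weight 1/72
  … 1 more
Group by Y:
  weight(Y=2) = 1/60
  weight(Y=3) = 1/60
  weight(Y=4) = 1/24
Total weight = 1/60 + 1/60 + 1/24 = 3/40
P(Y=2 | obs) = 1/60 / 3/40 = 2/9
P(Y=3 | obs) = 1/60 / 3/40 = 2/9
P(Y=4 | obs) = 1/24 / 3/40 = 5/9

P(Y = 3 | obs) = 2/9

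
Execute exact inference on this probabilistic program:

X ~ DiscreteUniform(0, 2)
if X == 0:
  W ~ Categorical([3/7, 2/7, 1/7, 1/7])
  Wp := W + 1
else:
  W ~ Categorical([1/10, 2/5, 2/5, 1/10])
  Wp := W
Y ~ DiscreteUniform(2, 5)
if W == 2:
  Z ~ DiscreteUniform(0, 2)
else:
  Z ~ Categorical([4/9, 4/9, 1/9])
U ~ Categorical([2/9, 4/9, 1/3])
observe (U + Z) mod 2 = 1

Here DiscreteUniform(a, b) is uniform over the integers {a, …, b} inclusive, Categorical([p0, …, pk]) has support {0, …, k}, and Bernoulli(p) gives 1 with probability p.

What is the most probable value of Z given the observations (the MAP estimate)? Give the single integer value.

argmax_v P(Z = v | obs) = 1

Enumerate traces; 192 have nonzero weight after conditioning:
  (X=0, W=0, Y=2, Z=0, U=1) weight 4/567
  (X=0, W=0, Y=2, Z=1, U=0) weight 2/567
  (X=0, W=0, Y=2, Z=1, U=2) weight 1/189
  (X=0, W=0, Y=2, Z=2, U=1) weight 1/567
  (X=0, W=0, Y=3, Z=0, U=1) weight 4/567
  (X=0, W=0, Y=3, Z=1, U=0) weight 2/567
  (X=0, W=0, Y=3, Z=1, U=2) weight 1/189
  (X=0, W=0, Y=3, Z=2, U=1) weight 1/567
  … 184 more
Group by Z:
  weight(Z=0) = 172/945
  weight(Z=1) = 43/189
  weight(Z=2) = 76/945
Total weight = 172/945 + 43/189 + 76/945 = 463/945
P(Z=0 | obs) = 172/945 / 463/945 = 172/463
P(Z=1 | obs) = 43/189 / 463/945 = 215/463
P(Z=2 | obs) = 76/945 / 463/945 = 76/463
argmax = 1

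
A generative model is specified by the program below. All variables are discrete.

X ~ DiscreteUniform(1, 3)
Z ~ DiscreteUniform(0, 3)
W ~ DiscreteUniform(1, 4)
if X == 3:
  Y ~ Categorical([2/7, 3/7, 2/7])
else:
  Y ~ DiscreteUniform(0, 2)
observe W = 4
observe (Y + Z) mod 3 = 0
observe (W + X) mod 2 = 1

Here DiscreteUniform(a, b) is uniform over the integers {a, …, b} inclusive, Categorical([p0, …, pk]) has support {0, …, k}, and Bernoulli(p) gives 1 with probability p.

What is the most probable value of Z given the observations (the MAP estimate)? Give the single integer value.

Enumerate traces; 8 have nonzero weight after conditioning:
  (X=1, Z=0, W=4, Y=0) weight 1/144
  (X=1, Z=1, W=4, Y=2) weight 1/144
  (X=1, Z=2, W=4, Y=1) weight 1/144
  (X=1, Z=3, W=4, Y=0) weight 1/144
  (X=3, Z=0, W=4, Y=0) weight 1/168
  (X=3, Z=1, W=4, Y=2) weight 1/168
  (X=3, Z=2, W=4, Y=1) weight 1/112
  (X=3, Z=3, W=4, Y=0) weight 1/168
Group by Z:
  weight(Z=0) = 13/1008
  weight(Z=1) = 13/1008
  weight(Z=2) = 1/63
  weight(Z=3) = 13/1008
Total weight = 13/1008 + 13/1008 + 1/63 + 13/1008 = 55/1008
P(Z=0 | obs) = 13/1008 / 55/1008 = 13/55
P(Z=1 | obs) = 13/1008 / 55/1008 = 13/55
P(Z=2 | obs) = 1/63 / 55/1008 = 16/55
P(Z=3 | obs) = 13/1008 / 55/1008 = 13/55
argmax = 2

argmax_v P(Z = v | obs) = 2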